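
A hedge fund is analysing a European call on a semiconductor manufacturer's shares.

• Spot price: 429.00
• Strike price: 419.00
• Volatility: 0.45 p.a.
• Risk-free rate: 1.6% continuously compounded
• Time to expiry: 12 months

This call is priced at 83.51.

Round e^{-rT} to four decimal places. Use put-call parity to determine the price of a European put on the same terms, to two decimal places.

66.85

e^(−rT) = e^(−0.016·1) = 0.9841
Put-call parity: C − P = S − K·e^(−rT) = 429 − 419·0.9841 = 429 − 412.3379 = 16.6621
P = C − (C − P) = 83.51 − (16.6621) = 66.8479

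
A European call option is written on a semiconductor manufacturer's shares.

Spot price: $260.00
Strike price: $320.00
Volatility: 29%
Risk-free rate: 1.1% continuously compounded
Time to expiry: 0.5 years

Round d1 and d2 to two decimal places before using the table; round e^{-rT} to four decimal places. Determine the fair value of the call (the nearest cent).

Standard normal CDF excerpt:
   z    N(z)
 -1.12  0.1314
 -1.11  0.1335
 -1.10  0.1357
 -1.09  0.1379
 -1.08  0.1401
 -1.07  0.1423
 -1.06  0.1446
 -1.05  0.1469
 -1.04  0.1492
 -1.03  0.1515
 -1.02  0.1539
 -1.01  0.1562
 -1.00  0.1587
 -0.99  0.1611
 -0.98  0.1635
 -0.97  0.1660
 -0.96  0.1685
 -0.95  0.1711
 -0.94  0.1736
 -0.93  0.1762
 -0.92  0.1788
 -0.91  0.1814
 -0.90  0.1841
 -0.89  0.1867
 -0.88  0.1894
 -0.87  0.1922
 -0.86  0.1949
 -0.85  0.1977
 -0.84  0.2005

$5.36

T = 0.5;  σ√T = 0.2051
d₁ = [ln(260/320) + (0.011 + ½·0.29²)·0.5] / (σ√T) = (-0.2076 + 0.0265) / 0.2051 = -0.8832 which rounds to -0.88
d₂ = -0.8832 − 0.2051 = -1.0883 which rounds to -1.09
exp(−rT) = exp(−0.011·0.5) = 0.9945
N(d₁) = N(-0.88) = 0.1894;  N(d₂) = N(-1.09) = 0.1379
C = 260·0.1894 − 320·0.9945·0.1379 = 49.2440 − 43.8853 = 5.3587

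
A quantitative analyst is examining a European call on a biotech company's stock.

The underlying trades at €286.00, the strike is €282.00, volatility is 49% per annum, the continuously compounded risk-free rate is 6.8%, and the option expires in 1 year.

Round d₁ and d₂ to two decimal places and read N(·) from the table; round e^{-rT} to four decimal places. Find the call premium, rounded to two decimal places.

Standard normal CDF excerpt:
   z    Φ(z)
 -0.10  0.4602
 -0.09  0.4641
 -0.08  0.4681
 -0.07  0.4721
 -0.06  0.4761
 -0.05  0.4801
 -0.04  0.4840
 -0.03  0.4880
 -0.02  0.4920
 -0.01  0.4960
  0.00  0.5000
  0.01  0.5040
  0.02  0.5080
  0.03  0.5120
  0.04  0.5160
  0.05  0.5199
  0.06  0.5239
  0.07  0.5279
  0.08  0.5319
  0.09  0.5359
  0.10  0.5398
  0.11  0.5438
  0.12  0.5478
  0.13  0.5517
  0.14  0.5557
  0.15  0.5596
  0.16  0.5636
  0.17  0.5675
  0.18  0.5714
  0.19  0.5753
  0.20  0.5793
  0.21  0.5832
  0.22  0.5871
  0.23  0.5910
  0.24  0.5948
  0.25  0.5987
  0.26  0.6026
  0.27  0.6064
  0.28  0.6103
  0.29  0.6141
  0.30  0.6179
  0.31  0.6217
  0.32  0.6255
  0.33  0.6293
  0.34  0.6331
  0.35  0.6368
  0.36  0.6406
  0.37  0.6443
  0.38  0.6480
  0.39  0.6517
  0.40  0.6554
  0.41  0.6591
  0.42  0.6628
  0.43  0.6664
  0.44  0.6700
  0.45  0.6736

€65.17

T = 1;  σ√T = 0.4900
d₁ = [ln(286/282) + (0.068 + 0.49²/2)·1] / 0.4900 = [0.0141 + 0.1880] / 0.4900 = 0.4125 which rounds to 0.41
d₂ = d₁ − σ√T = 0.4125 − 0.4900 = -0.0775 which rounds to -0.08
e^(−rT) = e^(−0.068·1) = 0.9343
N(d₁) = N(0.41) = 0.6591;  N(d₂) = N(-0.08) = 0.4681
C = 286·0.6591 − 282·0.9343·0.4681 = 188.5026 − 123.3315 = 65.1711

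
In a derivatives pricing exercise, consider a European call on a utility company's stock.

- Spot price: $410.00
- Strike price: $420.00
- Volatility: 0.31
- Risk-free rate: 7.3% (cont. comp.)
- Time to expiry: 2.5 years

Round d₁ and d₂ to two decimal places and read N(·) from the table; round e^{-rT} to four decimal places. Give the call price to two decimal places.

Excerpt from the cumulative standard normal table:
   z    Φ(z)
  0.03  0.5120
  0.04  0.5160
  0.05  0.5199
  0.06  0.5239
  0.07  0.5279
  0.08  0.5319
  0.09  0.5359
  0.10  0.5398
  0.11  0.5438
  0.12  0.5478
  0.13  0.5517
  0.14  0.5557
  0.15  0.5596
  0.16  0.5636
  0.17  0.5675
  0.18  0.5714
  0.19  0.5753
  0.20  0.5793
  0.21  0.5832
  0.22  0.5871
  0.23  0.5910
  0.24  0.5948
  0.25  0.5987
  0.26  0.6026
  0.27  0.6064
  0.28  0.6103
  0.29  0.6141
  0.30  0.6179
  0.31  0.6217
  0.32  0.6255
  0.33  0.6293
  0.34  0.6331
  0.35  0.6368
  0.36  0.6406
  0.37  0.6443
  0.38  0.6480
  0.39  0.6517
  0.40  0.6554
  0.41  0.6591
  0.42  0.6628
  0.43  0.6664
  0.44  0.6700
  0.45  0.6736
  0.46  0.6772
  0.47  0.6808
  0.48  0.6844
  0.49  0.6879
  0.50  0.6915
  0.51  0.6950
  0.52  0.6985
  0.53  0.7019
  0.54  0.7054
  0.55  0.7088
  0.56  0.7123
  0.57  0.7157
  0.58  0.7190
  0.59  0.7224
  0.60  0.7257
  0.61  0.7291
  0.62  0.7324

σ√T = 0.31·√2.5 = 0.4902
d₁ = [ln(410/420) + (0.073 + 0.31²/2)·2.5] / 0.4902 = [-0.0241 + 0.3026] / 0.4902 = 0.5682 → 0.57
d₂ = d₁ − σ√T = 0.5682 − 0.4902 = 0.0781 → 0.08
exp(−rT) = exp(−0.073·2.5) = 0.8332
C = 410·N(0.57) − 420·0.8332·N(0.08) = 410·0.7157 − 420·0.8332·0.5319 = 293.4370 − 186.1352 = 107.3018

$107.30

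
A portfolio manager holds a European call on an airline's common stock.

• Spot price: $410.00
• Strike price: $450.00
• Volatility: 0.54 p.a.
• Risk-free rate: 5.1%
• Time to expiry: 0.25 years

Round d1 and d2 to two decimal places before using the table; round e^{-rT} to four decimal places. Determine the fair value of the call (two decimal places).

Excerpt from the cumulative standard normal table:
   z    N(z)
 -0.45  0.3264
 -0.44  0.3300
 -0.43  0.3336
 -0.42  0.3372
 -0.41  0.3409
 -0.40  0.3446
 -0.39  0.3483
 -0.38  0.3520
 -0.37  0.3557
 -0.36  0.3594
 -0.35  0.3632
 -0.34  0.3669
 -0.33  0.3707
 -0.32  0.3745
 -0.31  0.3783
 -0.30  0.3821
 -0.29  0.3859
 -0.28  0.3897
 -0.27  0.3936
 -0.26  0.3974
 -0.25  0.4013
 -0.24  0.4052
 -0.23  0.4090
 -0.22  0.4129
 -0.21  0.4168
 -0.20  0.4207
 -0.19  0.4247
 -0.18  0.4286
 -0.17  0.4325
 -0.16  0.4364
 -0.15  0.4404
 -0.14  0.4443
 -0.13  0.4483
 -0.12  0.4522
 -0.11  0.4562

σ√T = 0.54 × 0.5000 = 0.2700
d₁ = [ln(410/450) + (0.051 + 0.54²/2)·0.25] / 0.2700 = [-0.0931 + 0.0492] / 0.2700 = -0.1626 ⇒ -0.16
d₂ = d₁ − σ√T = -0.1626 − 0.2700 = -0.4326 ⇒ -0.43
e^(−rT) = e^(−0.051·0.25) = 0.9873
N(d₁) = N(-0.16) = 0.4364;  N(d₂) = N(-0.43) = 0.3336
C = 410·0.4364 − 450·0.9873·0.3336 = 178.9240 − 148.2135 = 30.7105

$30.71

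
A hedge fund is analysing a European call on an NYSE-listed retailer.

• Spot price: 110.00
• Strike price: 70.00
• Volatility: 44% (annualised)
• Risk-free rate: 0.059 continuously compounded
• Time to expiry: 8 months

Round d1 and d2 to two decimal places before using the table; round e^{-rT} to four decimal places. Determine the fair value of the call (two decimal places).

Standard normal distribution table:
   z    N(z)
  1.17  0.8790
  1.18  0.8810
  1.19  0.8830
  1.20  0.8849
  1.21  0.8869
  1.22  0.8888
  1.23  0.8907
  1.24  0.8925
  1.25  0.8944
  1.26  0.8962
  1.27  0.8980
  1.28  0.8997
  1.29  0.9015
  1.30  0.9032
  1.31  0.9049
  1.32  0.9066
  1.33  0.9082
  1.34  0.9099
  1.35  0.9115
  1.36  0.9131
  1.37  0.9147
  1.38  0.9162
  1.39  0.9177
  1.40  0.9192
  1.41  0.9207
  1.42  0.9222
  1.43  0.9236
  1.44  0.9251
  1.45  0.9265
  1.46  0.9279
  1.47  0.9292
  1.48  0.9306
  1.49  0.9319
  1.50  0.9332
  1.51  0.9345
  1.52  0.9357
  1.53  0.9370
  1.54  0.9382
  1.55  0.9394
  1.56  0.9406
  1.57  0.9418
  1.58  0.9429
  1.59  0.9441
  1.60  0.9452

43.91

σ√T = 0.44·√0.6667 = 0.3593
d₁ = [ln(110/70) + (0.059 + 0.44²/2)·0.6667] / 0.3593 = [0.4520 + 0.1039] / 0.3593 = 1.5472 ≈ 1.55
d₂ = d₁ − σ√T = 1.5472 − 0.3593 = 1.1880 ≈ 1.19
e^(−rT) = e^(−0.059·0.6667) = 0.9614
N(d₁) = N(1.55) = 0.9394;  N(d₂) = N(1.19) = 0.8830
C = 110·0.9394 − 70·0.9614·0.8830 = 103.3340 − 59.4241 = 43.9099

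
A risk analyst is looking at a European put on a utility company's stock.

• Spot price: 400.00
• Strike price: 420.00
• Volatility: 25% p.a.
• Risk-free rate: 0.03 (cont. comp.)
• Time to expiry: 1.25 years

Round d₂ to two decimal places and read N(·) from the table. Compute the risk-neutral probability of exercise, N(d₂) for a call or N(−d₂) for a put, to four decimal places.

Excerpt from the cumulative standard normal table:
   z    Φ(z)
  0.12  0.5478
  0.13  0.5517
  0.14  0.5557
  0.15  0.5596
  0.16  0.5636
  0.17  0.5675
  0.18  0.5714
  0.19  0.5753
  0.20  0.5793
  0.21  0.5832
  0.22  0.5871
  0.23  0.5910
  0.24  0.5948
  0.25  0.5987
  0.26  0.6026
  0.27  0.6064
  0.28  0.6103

0.5714

T = 1.25;  σ√T = 0.2795
d₁ = [ln(400/420) + (0.03 + 0.25²/2)·1.25] / 0.2795 = [-0.0488 + 0.0766] / 0.2795 = 0.0994 → 0.10
d₂ = d₁ − σ√T = 0.0994 − 0.2795 = -0.1801 → -0.18
Pr(exercise) under Q = N(−d₂) = N(0.18) = 0.5714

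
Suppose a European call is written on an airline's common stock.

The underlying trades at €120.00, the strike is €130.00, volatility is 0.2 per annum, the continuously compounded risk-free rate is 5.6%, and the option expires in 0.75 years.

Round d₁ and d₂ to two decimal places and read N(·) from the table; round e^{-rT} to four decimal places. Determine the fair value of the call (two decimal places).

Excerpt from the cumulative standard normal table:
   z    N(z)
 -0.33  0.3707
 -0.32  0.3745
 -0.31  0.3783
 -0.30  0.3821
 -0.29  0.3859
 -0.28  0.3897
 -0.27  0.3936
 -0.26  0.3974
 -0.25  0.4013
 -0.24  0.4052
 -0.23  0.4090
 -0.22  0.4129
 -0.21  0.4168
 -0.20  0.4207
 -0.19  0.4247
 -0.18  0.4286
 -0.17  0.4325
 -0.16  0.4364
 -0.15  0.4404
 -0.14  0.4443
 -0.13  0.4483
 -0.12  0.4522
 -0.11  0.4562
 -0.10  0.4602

T = 0.75;  σ√T = 0.1732
ln(S/K) + (r + σ²/2)T = ln(120/130) + (0.056 + 0.2²/2)·0.75 = -0.0800 + 0.0570 = -0.0230
d₁ = -0.0230 / 0.1732 = -0.1330 ⇒ -0.13
d₂ = d₁ − σ√T = -0.1330 − 0.1732 = -0.3062 ⇒ -0.31
e^(−rT) = e^(−0.056·0.75) = 0.9589
N(d₁) = N(-0.13) = 0.4483;  N(d₂) = N(-0.31) = 0.3783
C = 120·0.4483 − 130·0.9589·0.3783 = 53.7960 − 47.1577 = 6.6383

€6.64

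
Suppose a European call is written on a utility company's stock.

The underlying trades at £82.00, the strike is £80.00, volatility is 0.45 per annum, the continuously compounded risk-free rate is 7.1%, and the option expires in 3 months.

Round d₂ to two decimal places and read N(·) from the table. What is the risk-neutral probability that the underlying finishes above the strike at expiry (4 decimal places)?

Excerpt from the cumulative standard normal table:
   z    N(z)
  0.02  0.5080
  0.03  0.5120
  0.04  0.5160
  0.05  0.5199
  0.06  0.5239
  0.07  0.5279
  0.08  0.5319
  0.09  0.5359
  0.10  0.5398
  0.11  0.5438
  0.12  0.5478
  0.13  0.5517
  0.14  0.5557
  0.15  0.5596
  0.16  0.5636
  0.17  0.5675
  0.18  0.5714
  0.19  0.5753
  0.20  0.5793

0.5319

T = 0.25;  σ√T = 0.2250
d₁ = [ln(82/80) + (0.071 + 0.45²/2)·0.25] / 0.2250 = [0.0247 + 0.0431] / 0.2250 = 0.3011 ≈ 0.30
d₂ = d₁ − σ√T = 0.3011 − 0.2250 = 0.0761 ≈ 0.08
Risk-neutral Pr[S_T > K] = N(d₂) = N(0.08) = 0.5319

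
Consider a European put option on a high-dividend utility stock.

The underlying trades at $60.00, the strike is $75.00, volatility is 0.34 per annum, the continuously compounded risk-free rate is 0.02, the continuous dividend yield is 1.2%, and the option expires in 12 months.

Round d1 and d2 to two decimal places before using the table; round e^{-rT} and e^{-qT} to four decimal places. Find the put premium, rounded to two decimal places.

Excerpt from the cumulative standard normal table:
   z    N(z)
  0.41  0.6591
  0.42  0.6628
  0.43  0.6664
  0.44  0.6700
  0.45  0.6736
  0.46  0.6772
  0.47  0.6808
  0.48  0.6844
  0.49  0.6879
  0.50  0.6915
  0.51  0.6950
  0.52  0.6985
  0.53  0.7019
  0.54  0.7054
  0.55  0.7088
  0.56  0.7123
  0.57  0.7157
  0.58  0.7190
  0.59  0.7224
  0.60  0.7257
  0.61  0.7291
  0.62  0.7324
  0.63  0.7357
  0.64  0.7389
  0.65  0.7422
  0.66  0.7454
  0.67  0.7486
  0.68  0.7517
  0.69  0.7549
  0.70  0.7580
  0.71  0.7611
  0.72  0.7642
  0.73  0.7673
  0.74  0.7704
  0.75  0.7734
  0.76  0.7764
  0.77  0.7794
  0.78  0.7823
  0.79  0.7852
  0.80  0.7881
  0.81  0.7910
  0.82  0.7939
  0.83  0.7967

σ√T = 0.34·√1 = 0.3400
d₁ = [ln(60/75) + (0.02 − 0.012 + 0.34²/2)·1] / 0.3400 = [-0.2231 + 0.0658] / 0.3400 = -0.4628 → -0.46
d₂ = d₁ − σ√T = -0.4628 − 0.3400 = -0.8028 → -0.80
e^(−qT) = e^(−0.012·1) = 0.9881;  e^(−rT) = e^(−0.02·1) = 0.9802
P = 75·0.9802·N(0.80) − 60·0.9881·N(0.46) = 75·0.9802·0.7881 − 60·0.9881·0.6772 = 57.9372 − 40.1485 = 17.7887

$17.79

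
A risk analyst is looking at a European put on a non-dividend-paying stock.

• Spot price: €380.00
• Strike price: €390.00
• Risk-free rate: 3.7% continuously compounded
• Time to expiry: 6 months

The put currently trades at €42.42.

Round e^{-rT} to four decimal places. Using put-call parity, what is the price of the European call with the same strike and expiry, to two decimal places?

€39.56

exp(−rT) = exp(−0.037·0.5) = 0.9817
Put-call parity: C − P = S − K·e^(−rT) = 380 − 390·0.9817 = 380 − 382.8630 = -2.8630
C = P + (C − P) = 42.42 + (-2.8630) = 39.5570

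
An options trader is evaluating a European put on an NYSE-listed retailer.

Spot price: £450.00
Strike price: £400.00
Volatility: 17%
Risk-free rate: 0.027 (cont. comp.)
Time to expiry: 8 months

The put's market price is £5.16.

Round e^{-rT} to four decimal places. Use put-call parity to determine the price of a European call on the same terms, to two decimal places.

exp(−rT) = exp(−0.027·0.6667) = 0.9822
Put-call parity: C − P = S − K·e^(−rT) = 450 − 400·0.9822 = 450 − 392.8800 = 57.1200
C = P + (C − P) = 5.16 + (57.1200) = 62.2800

£62.28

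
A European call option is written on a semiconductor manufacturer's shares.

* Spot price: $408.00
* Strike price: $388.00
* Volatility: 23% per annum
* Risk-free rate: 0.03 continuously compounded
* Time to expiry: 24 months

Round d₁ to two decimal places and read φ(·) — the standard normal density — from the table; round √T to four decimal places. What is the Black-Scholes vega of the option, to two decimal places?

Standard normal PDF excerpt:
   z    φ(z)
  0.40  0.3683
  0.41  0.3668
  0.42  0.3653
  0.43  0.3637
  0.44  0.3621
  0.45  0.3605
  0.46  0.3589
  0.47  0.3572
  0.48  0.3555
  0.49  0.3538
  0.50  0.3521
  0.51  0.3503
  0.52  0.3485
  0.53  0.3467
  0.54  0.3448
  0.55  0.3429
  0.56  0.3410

203.16

T = 2;  σ√T = 0.3253
d₁ = [ln(408/388) + (0.03 + 0.23²/2)·2] / 0.3253 = [0.0503 + 0.1129] / 0.3253 = 0.5016 ≈ 0.50
√T = √2 = 1.4142
φ(d₁) = φ(0.50) = 0.3521
vega = S·φ(d₁)·√T = 408·0.3521·1.4142 = 203.1594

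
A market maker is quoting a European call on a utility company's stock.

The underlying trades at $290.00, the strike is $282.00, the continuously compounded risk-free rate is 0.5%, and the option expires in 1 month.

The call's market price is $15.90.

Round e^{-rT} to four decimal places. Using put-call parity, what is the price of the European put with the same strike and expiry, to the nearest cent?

$7.79

e^(−rT) = e^(−0.005·0.08333) = 0.9996
Put-call parity: C − P = S − K·e^(−rT) = 290 − 282·0.9996 = 290 − 281.8872 = 8.1128
P = C − (C − P) = 15.90 − (8.1128) = 7.7872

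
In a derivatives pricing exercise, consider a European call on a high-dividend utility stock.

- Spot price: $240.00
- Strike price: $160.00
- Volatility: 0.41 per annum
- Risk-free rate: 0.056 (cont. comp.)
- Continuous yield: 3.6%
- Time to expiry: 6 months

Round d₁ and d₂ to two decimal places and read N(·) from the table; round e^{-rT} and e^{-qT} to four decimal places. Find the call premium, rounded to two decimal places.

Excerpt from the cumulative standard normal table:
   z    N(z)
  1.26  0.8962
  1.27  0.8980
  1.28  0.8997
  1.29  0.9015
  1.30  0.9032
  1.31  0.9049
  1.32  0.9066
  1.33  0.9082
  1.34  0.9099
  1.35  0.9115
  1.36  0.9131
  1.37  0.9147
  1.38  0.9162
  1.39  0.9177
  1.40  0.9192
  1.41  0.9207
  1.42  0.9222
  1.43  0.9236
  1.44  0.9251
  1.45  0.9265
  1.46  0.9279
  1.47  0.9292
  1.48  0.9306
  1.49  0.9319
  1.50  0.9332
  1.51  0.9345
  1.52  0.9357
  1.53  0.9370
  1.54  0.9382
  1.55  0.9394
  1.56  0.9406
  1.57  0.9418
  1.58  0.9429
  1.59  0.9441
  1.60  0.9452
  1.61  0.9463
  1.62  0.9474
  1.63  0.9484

σ√T = 0.41 × 0.7071 = 0.2899
d₁ = [ln(240/160) + (0.056 − 0.036 + 0.41²/2)·0.5] / 0.2899 = [0.4055 + 0.0520] / 0.2899 = 1.5780 which rounds to 1.58
d₂ = d₁ − σ√T = 1.5780 − 0.2899 = 1.2881 which rounds to 1.29
exp(−qT) = exp(−0.036·0.5) = 0.9822;  exp(−rT) = exp(−0.056·0.5) = 0.9724
N(d₁) = N(1.58) = 0.9429;  N(d₂) = N(1.29) = 0.9015
C = 240·0.9822·0.9429 − 160·0.9724·0.9015 = 222.2679 − 140.2590 = 82.0090

$82.01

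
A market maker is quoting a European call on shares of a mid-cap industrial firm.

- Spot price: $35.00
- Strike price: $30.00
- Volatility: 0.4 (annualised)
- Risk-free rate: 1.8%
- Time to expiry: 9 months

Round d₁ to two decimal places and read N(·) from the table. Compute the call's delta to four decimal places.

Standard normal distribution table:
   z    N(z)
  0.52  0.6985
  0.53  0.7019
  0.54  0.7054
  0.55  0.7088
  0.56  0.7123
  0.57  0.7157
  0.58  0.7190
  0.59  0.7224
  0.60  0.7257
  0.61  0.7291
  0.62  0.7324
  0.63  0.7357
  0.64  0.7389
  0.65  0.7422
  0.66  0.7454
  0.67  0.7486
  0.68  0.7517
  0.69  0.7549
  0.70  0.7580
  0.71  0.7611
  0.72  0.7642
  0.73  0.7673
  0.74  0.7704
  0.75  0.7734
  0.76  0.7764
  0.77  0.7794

T = 0.75;  σ√T = 0.3464
d₁ = [ln(35/30) + (0.018 + 0.4²/2)·0.75] / 0.3464 = [0.1542 + 0.0735] / 0.3464 = 0.6572 ⇒ 0.66
N(d₁) = N(0.66) = 0.7454
Δ_call = N(d₁) = 0.7454

0.7454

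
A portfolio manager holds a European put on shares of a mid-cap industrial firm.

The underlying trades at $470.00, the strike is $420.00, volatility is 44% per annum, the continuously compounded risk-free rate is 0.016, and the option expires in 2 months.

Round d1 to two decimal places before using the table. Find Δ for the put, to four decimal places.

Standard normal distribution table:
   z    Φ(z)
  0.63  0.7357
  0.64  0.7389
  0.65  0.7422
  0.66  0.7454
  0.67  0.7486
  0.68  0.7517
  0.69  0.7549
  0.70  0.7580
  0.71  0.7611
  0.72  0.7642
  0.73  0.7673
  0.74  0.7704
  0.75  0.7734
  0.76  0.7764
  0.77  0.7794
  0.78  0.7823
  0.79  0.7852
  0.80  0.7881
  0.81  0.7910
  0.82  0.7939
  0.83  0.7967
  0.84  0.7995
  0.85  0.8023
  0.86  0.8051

-0.2327

σ√T = 0.44 × 0.4082 = 0.1796
ln(S/K) + (r + σ²/2)T = ln(470/420) + (0.016 + 0.44²/2)·0.1667 = 0.1125 + 0.0188 = 0.1313
d₁ = 0.1313 / 0.1796 = 0.7308 → 0.73
N(d₁) = N(0.73) = 0.7673
Δ_put = N(d₁) − 1 = 0.7673 − 1 = -0.2327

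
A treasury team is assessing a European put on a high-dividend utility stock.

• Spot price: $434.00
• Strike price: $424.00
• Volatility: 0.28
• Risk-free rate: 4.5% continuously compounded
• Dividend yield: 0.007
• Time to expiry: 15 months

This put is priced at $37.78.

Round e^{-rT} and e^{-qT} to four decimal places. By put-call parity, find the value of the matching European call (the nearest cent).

exp(−qT) = exp(−0.007·1.25) = 0.9913;  exp(−rT) = exp(−0.045·1.25) = 0.9453
Put-call parity: C − P = S·e^(−qT) − K·e^(−rT) = 434·0.9913 − 424·0.9453 = 430.2242 − 400.8072 = 29.4170
C = P + (C − P) = 37.78 + (29.4170) = 67.1970

$67.20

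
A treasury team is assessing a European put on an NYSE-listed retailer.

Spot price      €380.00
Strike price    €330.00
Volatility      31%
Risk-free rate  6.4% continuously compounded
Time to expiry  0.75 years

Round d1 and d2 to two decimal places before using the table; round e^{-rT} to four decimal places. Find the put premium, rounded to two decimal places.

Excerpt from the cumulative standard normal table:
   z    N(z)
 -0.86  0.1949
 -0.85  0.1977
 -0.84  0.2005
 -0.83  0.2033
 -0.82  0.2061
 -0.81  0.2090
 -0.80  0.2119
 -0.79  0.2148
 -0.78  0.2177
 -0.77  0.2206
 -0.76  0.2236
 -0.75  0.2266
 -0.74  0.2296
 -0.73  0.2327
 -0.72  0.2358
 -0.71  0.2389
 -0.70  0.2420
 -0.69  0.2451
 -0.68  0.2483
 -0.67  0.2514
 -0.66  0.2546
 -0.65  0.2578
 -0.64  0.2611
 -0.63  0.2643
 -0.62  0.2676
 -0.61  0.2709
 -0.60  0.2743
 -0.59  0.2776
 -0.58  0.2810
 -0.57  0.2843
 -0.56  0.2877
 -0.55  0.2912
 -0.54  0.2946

σ√T = 0.31·√0.75 = 0.2685
d₁ = [ln(380/330) + (0.064 + 0.31²/2)·0.75] / 0.2685 = [0.1411 + 0.0840] / 0.2685 = 0.8385 ⇒ 0.84
d₂ = d₁ − σ√T = 0.8385 − 0.2685 = 0.5701 ⇒ 0.57
e^(−rT) = e^(−0.064·0.75) = 0.9531
P = 330·0.9531·N(-0.57) − 380·N(-0.84) = 330·0.9531·0.2843 − 380·0.2005 = 89.4189 − 76.1900 = 13.2289

€13.23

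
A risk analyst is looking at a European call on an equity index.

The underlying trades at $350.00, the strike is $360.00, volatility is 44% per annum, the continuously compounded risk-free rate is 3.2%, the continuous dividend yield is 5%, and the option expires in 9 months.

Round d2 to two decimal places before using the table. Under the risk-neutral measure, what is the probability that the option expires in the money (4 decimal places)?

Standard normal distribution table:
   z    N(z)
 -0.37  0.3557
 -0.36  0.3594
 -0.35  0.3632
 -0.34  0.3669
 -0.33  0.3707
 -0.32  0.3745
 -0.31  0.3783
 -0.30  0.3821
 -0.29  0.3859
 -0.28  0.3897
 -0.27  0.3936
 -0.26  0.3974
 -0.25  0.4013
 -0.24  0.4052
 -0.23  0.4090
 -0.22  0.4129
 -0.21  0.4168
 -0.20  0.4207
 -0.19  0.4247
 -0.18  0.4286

0.3821

σ√T = 0.44 × 0.8660 = 0.3811
d₁ = [ln(350/360) + (0.032 − 0.05 + ½·0.44²)·0.75] / (σ√T) = (-0.0282 + 0.0591) / 0.3811 = 0.0812 → 0.08
d₂ = 0.0812 − 0.3811 = -0.2999 → -0.30
Risk-neutral Pr[S_T > K] = N(d₂) = N(-0.30) = 0.3821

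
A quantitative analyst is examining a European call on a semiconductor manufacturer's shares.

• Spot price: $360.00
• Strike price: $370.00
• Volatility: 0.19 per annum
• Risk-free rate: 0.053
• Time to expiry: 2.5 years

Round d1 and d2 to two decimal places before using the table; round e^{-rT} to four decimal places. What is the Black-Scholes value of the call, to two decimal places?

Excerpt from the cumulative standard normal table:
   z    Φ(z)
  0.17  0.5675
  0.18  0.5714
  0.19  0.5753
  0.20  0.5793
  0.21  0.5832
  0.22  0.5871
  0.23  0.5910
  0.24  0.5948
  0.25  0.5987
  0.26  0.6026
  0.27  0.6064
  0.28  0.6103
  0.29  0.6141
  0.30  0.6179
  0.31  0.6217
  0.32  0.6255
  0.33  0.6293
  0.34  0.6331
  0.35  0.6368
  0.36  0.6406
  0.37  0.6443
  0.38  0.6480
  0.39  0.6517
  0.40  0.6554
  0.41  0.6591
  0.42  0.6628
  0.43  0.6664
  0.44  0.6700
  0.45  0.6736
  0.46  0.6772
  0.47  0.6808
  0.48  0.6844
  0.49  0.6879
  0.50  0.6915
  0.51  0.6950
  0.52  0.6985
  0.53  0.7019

σ√T = 0.19 × 1.5811 = 0.3004
d₁ = [ln(360/370) + (0.053 + 0.19²/2)·2.5] / 0.3004 = [-0.0274 + 0.1776] / 0.3004 = 0.5001 ⇒ 0.50
d₂ = d₁ − σ√T = 0.5001 − 0.3004 = 0.1996 ⇒ 0.20
e^(−rT) = e^(−0.053·2.5) = 0.8759
C = 360·N(0.50) − 370·0.8759·N(0.20) = 360·0.6915 − 370·0.8759·0.5793 = 248.9400 − 187.7413 = 61.1987

$61.20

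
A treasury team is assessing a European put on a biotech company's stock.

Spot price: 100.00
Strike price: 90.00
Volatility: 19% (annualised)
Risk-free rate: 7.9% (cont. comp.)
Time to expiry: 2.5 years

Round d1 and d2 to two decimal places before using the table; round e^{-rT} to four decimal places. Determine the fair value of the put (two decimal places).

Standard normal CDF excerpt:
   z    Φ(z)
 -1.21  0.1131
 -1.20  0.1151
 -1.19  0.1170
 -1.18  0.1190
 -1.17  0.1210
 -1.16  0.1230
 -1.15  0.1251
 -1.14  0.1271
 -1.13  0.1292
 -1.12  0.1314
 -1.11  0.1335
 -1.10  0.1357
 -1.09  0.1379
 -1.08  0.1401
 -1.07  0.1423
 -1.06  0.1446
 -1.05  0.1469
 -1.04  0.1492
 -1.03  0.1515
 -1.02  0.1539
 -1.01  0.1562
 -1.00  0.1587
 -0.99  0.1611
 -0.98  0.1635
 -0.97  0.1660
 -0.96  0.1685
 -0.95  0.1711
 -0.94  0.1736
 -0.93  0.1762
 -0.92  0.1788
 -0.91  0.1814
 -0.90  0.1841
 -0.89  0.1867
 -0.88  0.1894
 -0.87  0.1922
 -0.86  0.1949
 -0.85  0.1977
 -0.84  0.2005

T = 2.5;  σ√T = 0.3004
d₁ = [ln(100/90) + (0.079 + ½·0.19²)·2.5] / (σ√T) = (0.1054 + 0.2426) / 0.3004 = 1.1583 → 1.16
d₂ = 1.1583 − 0.3004 = 0.8579 → 0.86
exp(−rT) = exp(−0.079·2.5) = 0.8208
N(−d₂) = N(-0.86) = 0.1949;  N(−d₁) = N(-1.16) = 0.1230
P = 90·0.8208·0.1949 − 100·0.1230 = 14.3977 − 12.3000 = 2.0977

2.10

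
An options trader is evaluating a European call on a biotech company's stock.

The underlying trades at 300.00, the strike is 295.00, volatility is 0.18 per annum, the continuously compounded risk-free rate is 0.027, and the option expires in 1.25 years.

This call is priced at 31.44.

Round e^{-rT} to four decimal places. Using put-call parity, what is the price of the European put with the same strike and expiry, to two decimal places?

16.65

exp(−rT) = exp(−0.027·1.25) = 0.9668
Put-call parity: C − P = S − K·e^(−rT) = 300 − 295·0.9668 = 300 − 285.2060 = 14.7940
P = C − (C − P) = 31.44 − (14.7940) = 16.6460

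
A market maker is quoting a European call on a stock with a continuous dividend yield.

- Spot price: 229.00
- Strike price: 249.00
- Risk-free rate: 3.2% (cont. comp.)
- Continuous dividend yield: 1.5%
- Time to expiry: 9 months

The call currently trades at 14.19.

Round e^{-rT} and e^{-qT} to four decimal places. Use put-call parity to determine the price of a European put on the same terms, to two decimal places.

30.85

exp(−qT) = exp(−0.015·0.75) = 0.9888;  exp(−rT) = exp(−0.032·0.75) = 0.9763
Put-call parity: C − P = S·e^(−qT) − K·e^(−rT) = 229·0.9888 − 249·0.9763 = 226.4352 − 243.0987 = -16.6635
P = C − (C − P) = 14.19 − (-16.6635) = 30.8535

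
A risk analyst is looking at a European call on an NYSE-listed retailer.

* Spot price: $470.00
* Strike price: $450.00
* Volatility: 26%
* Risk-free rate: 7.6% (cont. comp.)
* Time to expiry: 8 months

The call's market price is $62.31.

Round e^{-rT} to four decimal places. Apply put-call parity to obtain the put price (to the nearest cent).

exp(−rT) = exp(−0.076·0.6667) = 0.9506
Put-call parity: C − P = S − K·e^(−rT) = 470 − 450·0.9506 = 470 − 427.7700 = 42.2300
P = C − (C − P) = 62.31 − (42.2300) = 20.0800

$20.08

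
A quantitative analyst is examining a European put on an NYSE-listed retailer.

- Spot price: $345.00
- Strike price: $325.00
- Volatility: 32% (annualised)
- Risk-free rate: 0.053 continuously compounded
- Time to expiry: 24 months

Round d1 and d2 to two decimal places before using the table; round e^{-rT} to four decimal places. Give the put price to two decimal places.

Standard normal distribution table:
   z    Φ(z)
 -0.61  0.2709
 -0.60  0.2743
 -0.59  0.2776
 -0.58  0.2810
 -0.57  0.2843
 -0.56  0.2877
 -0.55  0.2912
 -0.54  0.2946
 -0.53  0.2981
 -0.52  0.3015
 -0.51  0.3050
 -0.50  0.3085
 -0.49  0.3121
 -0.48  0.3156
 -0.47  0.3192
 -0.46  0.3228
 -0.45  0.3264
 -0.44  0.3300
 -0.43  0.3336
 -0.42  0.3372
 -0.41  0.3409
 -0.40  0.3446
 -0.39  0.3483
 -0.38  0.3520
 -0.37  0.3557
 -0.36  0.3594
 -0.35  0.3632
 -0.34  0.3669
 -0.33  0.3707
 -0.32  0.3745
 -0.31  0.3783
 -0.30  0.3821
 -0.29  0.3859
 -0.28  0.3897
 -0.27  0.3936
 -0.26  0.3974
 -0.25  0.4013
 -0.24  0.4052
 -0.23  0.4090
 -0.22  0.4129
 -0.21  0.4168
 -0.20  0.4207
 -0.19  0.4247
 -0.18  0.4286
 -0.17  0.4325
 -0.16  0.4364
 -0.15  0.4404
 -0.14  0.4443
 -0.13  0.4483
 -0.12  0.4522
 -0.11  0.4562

σ√T = 0.32 × 1.4142 = 0.4525
d₁ = [ln(345/325) + (0.053 + 0.32²/2)·2] / 0.4525 = [0.0597 + 0.2084] / 0.4525 = 0.5925 → 0.59
d₂ = d₁ − σ√T = 0.5925 − 0.4525 = 0.1399 → 0.14
e^(−rT) = e^(−0.053·2) = 0.8994
N(−d₂) = N(-0.14) = 0.4443;  N(−d₁) = N(-0.59) = 0.2776
P = 325·0.8994·0.4443 − 345·0.2776 = 129.8711 − 95.7720 = 34.0991

$34.10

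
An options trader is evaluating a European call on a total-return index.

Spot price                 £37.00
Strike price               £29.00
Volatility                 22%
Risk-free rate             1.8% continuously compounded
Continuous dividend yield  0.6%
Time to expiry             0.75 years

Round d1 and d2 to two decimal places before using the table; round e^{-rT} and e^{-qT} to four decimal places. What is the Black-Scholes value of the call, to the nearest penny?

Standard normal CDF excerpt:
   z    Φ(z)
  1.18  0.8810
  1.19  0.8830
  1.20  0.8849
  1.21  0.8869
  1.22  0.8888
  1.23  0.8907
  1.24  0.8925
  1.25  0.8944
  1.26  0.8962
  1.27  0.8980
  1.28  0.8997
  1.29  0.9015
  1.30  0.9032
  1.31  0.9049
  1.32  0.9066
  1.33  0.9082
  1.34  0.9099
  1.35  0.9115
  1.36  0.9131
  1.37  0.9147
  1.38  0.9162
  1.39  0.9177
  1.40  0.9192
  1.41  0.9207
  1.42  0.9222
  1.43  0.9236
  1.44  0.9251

£8.48

T = 0.75;  σ√T = 0.1905
d₁ = [ln(37/29) + (0.018 − 0.006 + ½·0.22²)·0.75] / (σ√T) = (0.2436 + 0.0271) / 0.1905 = 1.4212 ⇒ 1.42
d₂ = 1.4212 − 0.1905 = 1.2307 ⇒ 1.23
exp(−qT) = exp(−0.006·0.75) = 0.9955;  exp(−rT) = exp(−0.018·0.75) = 0.9866
N(d₁) = N(1.42) = 0.9222;  N(d₂) = N(1.23) = 0.8907
C = 37·0.9955·0.9222 − 29·0.9866·0.8907 = 33.9679 − 25.4842 = 8.4837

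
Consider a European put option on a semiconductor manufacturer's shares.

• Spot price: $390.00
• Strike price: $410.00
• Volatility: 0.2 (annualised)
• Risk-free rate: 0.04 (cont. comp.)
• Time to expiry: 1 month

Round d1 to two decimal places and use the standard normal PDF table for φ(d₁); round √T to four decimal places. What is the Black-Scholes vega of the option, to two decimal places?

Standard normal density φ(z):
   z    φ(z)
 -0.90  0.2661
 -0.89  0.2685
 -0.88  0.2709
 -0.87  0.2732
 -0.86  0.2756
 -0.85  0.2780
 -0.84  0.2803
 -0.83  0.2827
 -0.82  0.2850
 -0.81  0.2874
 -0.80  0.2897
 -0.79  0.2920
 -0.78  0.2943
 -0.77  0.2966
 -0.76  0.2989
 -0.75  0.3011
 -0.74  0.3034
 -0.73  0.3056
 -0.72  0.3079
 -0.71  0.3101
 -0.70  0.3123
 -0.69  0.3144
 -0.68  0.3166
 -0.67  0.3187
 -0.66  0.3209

33.14

σ√T = 0.2·√0.08333 = 0.0577
d₁ = [ln(390/410) + (0.04 + 0.2²/2)·0.08333] / 0.0577 = [-0.0500 + 0.0050] / 0.0577 = -0.7796 ≈ -0.78
√T = √0.08333 = 0.2887
φ(d₁) = φ(-0.78) = 0.2943
vega = S·φ(d₁)·√T = 390·0.2943·0.2887 = 33.1361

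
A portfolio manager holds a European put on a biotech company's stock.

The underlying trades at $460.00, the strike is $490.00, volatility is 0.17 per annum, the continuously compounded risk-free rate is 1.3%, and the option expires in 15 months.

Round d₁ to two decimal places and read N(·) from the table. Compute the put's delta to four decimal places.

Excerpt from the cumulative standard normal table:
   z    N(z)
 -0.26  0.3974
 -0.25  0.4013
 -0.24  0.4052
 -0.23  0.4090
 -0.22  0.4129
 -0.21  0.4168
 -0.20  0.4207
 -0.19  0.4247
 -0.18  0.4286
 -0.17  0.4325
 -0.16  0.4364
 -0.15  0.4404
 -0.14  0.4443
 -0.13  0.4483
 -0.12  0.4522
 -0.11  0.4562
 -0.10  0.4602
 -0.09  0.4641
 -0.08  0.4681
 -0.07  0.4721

T = 1.25;  σ√T = 0.1901
d₁ = [ln(460/490) + (0.013 + 0.17²/2)·1.25] / 0.1901 = [-0.0632 + 0.0343] / 0.1901 = -0.1519 ⇒ -0.15
N(d₁) = N(-0.15) = 0.4404
Δ_put = N(d₁) − 1 = 0.4404 − 1 = -0.5596

-0.5596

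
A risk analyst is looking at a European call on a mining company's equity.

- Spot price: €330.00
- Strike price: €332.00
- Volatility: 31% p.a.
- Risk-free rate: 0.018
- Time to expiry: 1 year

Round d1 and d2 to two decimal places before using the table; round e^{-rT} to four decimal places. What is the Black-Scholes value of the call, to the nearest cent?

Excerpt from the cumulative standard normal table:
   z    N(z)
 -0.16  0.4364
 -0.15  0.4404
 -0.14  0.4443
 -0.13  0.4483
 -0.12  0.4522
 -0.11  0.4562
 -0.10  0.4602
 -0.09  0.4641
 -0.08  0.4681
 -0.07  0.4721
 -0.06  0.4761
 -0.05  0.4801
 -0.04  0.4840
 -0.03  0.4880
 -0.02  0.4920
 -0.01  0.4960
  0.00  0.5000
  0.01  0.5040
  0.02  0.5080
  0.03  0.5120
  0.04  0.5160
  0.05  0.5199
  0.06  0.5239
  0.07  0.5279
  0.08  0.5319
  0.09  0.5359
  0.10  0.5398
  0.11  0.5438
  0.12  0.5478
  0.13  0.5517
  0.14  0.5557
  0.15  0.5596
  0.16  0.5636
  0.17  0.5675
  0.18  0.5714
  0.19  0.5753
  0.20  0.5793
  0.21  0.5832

€42.39

σ√T = 0.31 × 1.0000 = 0.3100
d₁ = [ln(330/332) + (0.018 + ½·0.31²)·1] / (σ√T) = (-0.0060 + 0.0660) / 0.3100 = 0.1936 ≈ 0.19
d₂ = 0.1936 − 0.3100 = -0.1164 ≈ -0.12
e^(−rT) = e^(−0.018·1) = 0.9822
C = 330·N(0.19) − 332·0.9822·N(-0.12) = 330·0.5753 − 332·0.9822·0.4522 = 189.8490 − 147.4581 = 42.3909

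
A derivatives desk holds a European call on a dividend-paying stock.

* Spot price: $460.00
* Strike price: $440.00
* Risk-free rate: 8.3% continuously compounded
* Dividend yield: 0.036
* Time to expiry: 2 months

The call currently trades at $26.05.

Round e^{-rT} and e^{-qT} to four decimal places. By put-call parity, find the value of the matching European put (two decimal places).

$2.78

e^(−qT) = e^(−0.036·0.1667) = 0.9940;  e^(−rT) = e^(−0.083·0.1667) = 0.9863
Put-call parity: C − P = S·e^(−qT) − K·e^(−rT) = 460·0.9940 − 440·0.9863 = 457.2400 − 433.9720 = 23.2680
P = C − (C − P) = 26.05 − (23.2680) = 2.7820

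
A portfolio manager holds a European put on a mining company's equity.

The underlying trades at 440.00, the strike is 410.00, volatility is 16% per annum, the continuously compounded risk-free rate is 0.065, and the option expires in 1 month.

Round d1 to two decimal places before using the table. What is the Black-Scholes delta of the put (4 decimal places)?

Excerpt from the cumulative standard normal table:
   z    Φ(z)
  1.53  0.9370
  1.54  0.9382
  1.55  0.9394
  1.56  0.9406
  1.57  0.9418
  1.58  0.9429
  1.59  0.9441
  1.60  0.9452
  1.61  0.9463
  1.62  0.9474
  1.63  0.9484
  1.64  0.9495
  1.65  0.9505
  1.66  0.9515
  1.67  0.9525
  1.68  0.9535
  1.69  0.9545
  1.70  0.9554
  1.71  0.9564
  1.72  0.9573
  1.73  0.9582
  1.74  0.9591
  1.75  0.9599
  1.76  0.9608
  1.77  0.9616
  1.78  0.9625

σ√T = 0.16·√0.08333 = 0.0462
d₁ = [ln(440/410) + (0.065 + ½·0.16²)·0.08333] / (σ√T) = (0.0706 + 0.0065) / 0.0462 = 1.6693 ⇒ 1.67
N(d₁) = N(1.67) = 0.9525
Δ_put = N(d₁) − 1 = 0.9525 − 1 = -0.0475

-0.0475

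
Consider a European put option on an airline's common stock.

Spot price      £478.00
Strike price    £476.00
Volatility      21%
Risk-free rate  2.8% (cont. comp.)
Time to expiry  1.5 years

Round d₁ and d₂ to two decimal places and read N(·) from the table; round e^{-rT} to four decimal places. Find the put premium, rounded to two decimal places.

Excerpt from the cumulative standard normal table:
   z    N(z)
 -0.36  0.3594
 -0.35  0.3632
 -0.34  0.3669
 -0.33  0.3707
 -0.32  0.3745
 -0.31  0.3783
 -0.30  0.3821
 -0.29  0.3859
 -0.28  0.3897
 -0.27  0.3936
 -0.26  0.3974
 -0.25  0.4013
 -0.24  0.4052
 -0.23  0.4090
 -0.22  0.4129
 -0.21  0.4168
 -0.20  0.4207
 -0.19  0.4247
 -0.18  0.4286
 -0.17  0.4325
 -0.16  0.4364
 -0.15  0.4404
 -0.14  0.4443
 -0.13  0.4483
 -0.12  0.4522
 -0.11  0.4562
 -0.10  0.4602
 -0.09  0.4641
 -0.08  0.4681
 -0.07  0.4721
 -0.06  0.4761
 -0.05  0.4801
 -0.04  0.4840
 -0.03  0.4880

T = 1.5;  σ√T = 0.2572
d₁ = [ln(478/476) + (0.028 + 0.21²/2)·1.5] / 0.2572 = [0.0042 + 0.0751] / 0.2572 = 0.3082 ≈ 0.31
d₂ = d₁ − σ√T = 0.3082 − 0.2572 = 0.0510 ≈ 0.05
exp(−rT) = exp(−0.028·1.5) = 0.9589
P = 476·0.9589·N(-0.05) − 478·N(-0.31) = 476·0.9589·0.4801 − 478·0.3783 = 219.1351 − 180.8274 = 38.3077

£38.31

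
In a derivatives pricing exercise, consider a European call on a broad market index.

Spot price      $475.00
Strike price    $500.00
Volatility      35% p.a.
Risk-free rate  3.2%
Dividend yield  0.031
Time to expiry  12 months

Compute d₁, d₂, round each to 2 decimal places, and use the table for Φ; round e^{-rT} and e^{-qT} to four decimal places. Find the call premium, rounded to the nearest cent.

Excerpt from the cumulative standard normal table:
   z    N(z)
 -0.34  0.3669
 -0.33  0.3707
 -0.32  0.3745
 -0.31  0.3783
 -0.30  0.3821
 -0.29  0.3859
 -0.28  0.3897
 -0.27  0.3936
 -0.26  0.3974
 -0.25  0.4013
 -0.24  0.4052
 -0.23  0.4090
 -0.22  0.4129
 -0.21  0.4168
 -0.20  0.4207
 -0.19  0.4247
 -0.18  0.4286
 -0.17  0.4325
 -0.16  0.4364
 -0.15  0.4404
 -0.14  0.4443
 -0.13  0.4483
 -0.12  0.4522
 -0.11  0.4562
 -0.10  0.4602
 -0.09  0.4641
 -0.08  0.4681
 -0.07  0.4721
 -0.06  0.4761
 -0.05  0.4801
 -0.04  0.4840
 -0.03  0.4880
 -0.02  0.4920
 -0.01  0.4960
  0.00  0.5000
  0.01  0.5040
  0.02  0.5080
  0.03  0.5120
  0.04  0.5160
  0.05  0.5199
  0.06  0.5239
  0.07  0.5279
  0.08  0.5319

σ√T = 0.35·√1 = 0.3500
ln(S/K) + (r − q + σ²/2)T = ln(475/500) + (0.032 − 0.031 + 0.35²/2)·1 = -0.0513 + 0.0622 = 0.0110
d₁ = 0.0110 / 0.3500 = 0.0313 which rounds to 0.03
d₂ = d₁ − σ√T = 0.0313 − 0.3500 = -0.3187 which rounds to -0.32
exp(−qT) = exp(−0.031·1) = 0.9695;  exp(−rT) = exp(−0.032·1) = 0.9685
N(d₁) = N(0.03) = 0.5120;  N(d₂) = N(-0.32) = 0.3745
C = 475·0.9695·0.5120 − 500·0.9685·0.3745 = 235.7824 − 181.3516 = 54.4308

$54.43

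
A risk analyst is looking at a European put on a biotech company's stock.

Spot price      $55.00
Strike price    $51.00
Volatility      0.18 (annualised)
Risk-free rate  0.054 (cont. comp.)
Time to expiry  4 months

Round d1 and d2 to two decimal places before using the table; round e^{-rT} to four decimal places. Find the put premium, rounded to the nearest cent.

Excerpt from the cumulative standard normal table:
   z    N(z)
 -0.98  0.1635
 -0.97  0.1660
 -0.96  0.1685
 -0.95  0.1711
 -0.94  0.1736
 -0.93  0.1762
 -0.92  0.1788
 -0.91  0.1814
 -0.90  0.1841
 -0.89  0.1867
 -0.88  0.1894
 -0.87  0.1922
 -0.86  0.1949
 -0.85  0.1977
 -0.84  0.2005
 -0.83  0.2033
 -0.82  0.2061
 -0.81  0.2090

σ√T = 0.18 × 0.5774 = 0.1039
d₁ = [ln(55/51) + (0.054 + 0.18²/2)·0.3333] / 0.1039 = [0.0755 + 0.0234] / 0.1039 = 0.9517 which rounds to 0.95
d₂ = d₁ − σ√T = 0.9517 − 0.1039 = 0.8478 which rounds to 0.85
exp(−rT) = exp(−0.054·0.3333) = 0.9822
P = 51·0.9822·N(-0.85) − 55·N(-0.95) = 51·0.9822·0.1977 − 55·0.1711 = 9.9032 − 9.4105 = 0.4927

$0.49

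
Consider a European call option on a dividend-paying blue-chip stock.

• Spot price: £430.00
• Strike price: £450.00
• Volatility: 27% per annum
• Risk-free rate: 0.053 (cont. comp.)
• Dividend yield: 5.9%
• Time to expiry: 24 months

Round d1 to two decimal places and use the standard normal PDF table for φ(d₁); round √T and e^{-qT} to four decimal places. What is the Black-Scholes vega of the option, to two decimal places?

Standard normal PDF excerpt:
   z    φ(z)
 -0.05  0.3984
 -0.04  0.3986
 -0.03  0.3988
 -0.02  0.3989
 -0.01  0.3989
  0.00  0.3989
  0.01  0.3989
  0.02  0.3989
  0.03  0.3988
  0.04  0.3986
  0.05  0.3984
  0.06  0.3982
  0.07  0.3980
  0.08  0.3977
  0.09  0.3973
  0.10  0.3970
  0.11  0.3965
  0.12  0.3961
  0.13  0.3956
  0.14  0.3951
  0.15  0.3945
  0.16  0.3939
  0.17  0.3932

σ√T = 0.27 × 1.4142 = 0.3818
ln(S/K) + (r − q + σ²/2)T = ln(430/450) + (0.053 − 0.059 + 0.27²/2)·2 = -0.0455 + 0.0609 = 0.0154
d₁ = 0.0154 / 0.3818 = 0.0404 → 0.04
√T = √2 = 1.4142
φ(d₁) = φ(0.04) = 0.3986
e^(−qT) = e^(−0.059·2) = 0.8887
vega = S·e^(−qT)·φ(d₁)·√T = 430·0.8887·0.3986·1.4142 = 215.4129

215.41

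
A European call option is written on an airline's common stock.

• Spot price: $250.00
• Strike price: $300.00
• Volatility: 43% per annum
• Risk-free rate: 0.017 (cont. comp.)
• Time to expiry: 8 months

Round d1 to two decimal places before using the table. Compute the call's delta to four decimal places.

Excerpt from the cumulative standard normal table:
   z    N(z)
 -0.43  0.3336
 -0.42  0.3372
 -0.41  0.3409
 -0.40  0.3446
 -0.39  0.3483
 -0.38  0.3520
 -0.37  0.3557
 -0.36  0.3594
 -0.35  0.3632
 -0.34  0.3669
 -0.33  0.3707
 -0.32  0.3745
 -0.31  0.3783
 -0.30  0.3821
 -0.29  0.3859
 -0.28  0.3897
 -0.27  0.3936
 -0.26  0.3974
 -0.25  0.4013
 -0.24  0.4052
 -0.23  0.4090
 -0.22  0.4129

σ√T = 0.43·√0.6667 = 0.3511
d₁ = [ln(250/300) + (0.017 + ½·0.43²)·0.6667] / (σ√T) = (-0.1823 + 0.0730) / 0.3511 = -0.3115 → -0.31
N(d₁) = N(-0.31) = 0.3783
Δ_call = N(d₁) = 0.3783

0.3783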